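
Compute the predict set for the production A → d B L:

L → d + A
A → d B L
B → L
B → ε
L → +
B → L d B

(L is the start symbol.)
{ 'd' }

PREDICT(A → d B L) = (FIRST(RHS) \ {ε}) ∪ (FOLLOW(A) if ε ∈ FIRST(RHS), i.e. RHS ⇒* ε)
FIRST(d B L) = { 'd' }
ε ∉ FIRST(d B L), so FOLLOW(A) is not added.
PREDICT(A → d B L) = { 'd' }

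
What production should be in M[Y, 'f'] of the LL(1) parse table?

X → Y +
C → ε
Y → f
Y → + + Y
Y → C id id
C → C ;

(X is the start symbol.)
Y → f

To find M[Y, 'f'], we find productions for Y where 'f' is in the predict set (PREDICT(N → α) = (FIRST(α) \ {ε}) ∪ (FOLLOW(N) if α ⇒* ε)).

Relevant sets:
  FIRST(C) = { ';', ε }

Y → f: PREDICT = { 'f' }
  'f' is in predict set, so this production goes in M[Y, 'f']
Y → + + Y: PREDICT = { '+' }
Y → C id id: PREDICT = { ';', 'id' }

M[Y, 'f'] = Y → f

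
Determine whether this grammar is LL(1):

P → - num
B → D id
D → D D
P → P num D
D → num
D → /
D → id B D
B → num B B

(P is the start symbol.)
No. Predict set conflict for P: { '-' }

A grammar is LL(1) if for each non-terminal N with multiple productions, the predict sets of those productions are pairwise disjoint, where PREDICT(N → α) = (FIRST(α) \ {ε}) ∪ (FOLLOW(N) if α ⇒* ε).

Relevant sets:
  FIRST(P) = { '-' }
  FIRST(D) = { '/', 'id', 'num' }

For P:
  PREDICT(P → '-' num) = { '-' }
  PREDICT(P → P num D) = { '-' }
For B:
  PREDICT(B → D id) = { '/', 'id', 'num' }
  PREDICT(B → num B B) = { 'num' }
For D:
  PREDICT(D → D D) = { '/', 'id', 'num' }
  PREDICT(D → num) = { 'num' }
  PREDICT(D → '/') = { '/' }
  PREDICT(D → id B D) = { 'id' }

Conflict found: Predict set conflict for P: { '-' }
The grammar is NOT LL(1).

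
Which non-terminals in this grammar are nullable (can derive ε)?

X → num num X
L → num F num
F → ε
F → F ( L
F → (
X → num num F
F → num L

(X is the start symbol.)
A non-terminal is nullable if it can derive ε (the empty string): either it has an ε-production, or it has a production whose right-hand side consists entirely of nullable non-terminals.

ε-productions: F → ε
So F is immediately nullable.
No further non-terminal can be added: every production for the remaining non-terminals contains a terminal or a non-nullable non-terminal.
Nullable = { 'F' }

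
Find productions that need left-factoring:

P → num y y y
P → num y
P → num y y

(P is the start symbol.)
Yes, P has productions with common prefix 'num y'

Left-factoring is needed when two productions for the same non-terminal
share a common prefix on the right-hand side.

Productions for P:
  P → num y y y
  P → num y
  P → num y y

Found common prefix 'num y' in productions for P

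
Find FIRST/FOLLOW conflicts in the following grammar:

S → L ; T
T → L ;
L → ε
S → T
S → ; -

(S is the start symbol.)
No FIRST/FOLLOW conflicts.

A FIRST/FOLLOW conflict occurs when a non-terminal N has a nullable alternative N → β (β ⇒* ε) and another alternative N → α with FIRST(α) ∩ FOLLOW(N) ≠ ∅: on such a lookahead the parser cannot decide between expanding α and letting N vanish via β.

Nullable non-terminals: L.
L has a nullable alternative but only one production, so nothing to check.

S, T have no nullable alternative, so no FIRST/FOLLOW check is needed there.

No FIRST/FOLLOW conflicts found.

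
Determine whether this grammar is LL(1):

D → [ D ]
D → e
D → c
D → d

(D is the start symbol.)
Yes, the grammar is LL(1).

A grammar is LL(1) if for each non-terminal N with multiple productions, the predict sets of those productions are pairwise disjoint, where PREDICT(N → α) = (FIRST(α) \ {ε}) ∪ (FOLLOW(N) if α ⇒* ε).

For D:
  PREDICT(D → '[' D ']') = { '[' }
  PREDICT(D → e) = { 'e' }
  PREDICT(D → c) = { 'c' }
  PREDICT(D → d) = { 'd' }

All predict sets are disjoint. The grammar IS LL(1).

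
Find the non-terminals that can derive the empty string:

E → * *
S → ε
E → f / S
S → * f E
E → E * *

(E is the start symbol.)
ε-productions: S → ε
So S is immediately nullable.
No further non-terminal can be added: every production for the remaining non-terminals contains a terminal or a non-nullable non-terminal.
Nullable = { 'S' }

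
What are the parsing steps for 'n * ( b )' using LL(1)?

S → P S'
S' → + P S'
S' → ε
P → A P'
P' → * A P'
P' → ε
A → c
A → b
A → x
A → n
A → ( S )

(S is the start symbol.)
Stack is shown with the top on the left.

Stack              Input        Action
--------------------------------------
S $                n * ( b ) $  output S → P S'
P S' $             n * ( b ) $  output P → A P'
A P' S' $          n * ( b ) $  output A → n
n P' S' $          n * ( b ) $  match 'n'
P' S' $            * ( b ) $    output P' → * A P'
* A P' S' $        * ( b ) $    match '*'
A P' S' $          ( b ) $      output A → ( S )
( S ) P' S' $      ( b ) $      match '('
S ) P' S' $        b ) $        output S → P S'
P S' ) P' S' $     b ) $        output P → A P'
A P' S' ) P' S' $  b ) $        output A → b
b P' S' ) P' S' $  b ) $        match 'b'
P' S' ) P' S' $    ) $          output P' → ε
S' ) P' S' $       ) $          output S' → ε
) P' S' $          ) $          match ')'
P' S' $            $            output P' → ε
S' $               $            output S' → ε
$                  $            accept

The string is accepted.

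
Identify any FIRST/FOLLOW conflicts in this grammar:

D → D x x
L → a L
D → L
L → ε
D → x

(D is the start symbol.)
Nullable non-terminals: D, L.
FIRST sets used below: FIRST(D) = { 'a', 'x', ε }, FIRST(L) = { 'a', ε }

D: nullable alternative(s) D → L; FOLLOW(D) = { $, 'x' }
  D → D x x: FIRST \ {ε} = { 'a', 'x' } — overlaps FOLLOW(D) on { 'x' }: CONFLICT
  D → L: FIRST \ {ε} = { 'a' } — this is the only nullable alternative, skip
  D → x: FIRST \ {ε} = { 'x' } — overlaps FOLLOW(D) on { 'x' }: CONFLICT

L: nullable alternative(s) L → ε; FOLLOW(L) = { $, 'x' }
  L → a L: FIRST \ {ε} = { 'a' } — disjoint from FOLLOW(L)
  L → ε: FIRST \ {ε} = { } — this is the only nullable alternative, skip

So the grammar has 2 FIRST/FOLLOW conflicts (marked CONFLICT above).

Answer: Yes. D → D x x with FOLLOW(D) on { 'x' }; D → x with FOLLOW(D) on { 'x' }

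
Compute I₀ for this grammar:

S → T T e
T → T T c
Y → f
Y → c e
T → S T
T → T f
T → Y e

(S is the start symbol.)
First, augment the grammar with S' → S
I₀ = CLOSURE({ [S' → . S] }):
  [S' → . S] has the dot before S: add [S → . T T e]
  [S → . T T e] has the dot before T: add [T → . T T c], [T → . S T], [T → . T f], [T → . Y e]
  [T → . Y e] has the dot before Y: add [Y → . f], [Y → . c e]
No further items can be added.

I₀ = { [S → . T T e], [S' → . S], [T → . S T], [T → . T T c], [T → . T f], [T → . Y e], [Y → . c e], [Y → . f] }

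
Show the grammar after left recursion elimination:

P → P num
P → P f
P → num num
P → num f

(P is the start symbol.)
P → num num P'
P → num f P'
P' → num P'
P' → f P'
P' → ε

P is directly left-recursive. The standard transformation for
  A → A α₁ | ... | A α_m | β₁ | ... | β_n
is
  A  → β₁ A' | ... | β_n A'
  A' → α₁ A' | ... | α_m A' | ε

P → num num becomes P → num num P'
P → num f becomes P → num f P'
P → P num becomes P' → num P'
P → P f becomes P' → f P'
Add P' → ε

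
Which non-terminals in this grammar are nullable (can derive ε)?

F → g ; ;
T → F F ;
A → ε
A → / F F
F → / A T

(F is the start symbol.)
{ 'A' }

A non-terminal is nullable if it can derive ε (the empty string): either it has an ε-production, or it has a production whose right-hand side consists entirely of nullable non-terminals.

ε-productions: A → ε
So A is immediately nullable.
No further non-terminal can be added: every production for the remaining non-terminals contains a terminal or a non-nullable non-terminal.
Nullable = { 'A' }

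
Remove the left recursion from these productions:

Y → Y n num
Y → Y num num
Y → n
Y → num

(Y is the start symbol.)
Y is directly left-recursive. The standard transformation for
  A → A α₁ | ... | A α_m | β₁ | ... | β_n
is
  A  → β₁ A' | ... | β_n A'
  A' → α₁ A' | ... | α_m A' | ε

Y → n becomes Y → n Y'
Y → num becomes Y → num Y'
Y → Y n num becomes Y' → n num Y'
Y → Y num num becomes Y' → num num Y'
Add Y' → ε

Resulting grammar:
Y → n Y'
Y → num Y'
Y' → n num Y'
Y' → num num Y'
Y' → ε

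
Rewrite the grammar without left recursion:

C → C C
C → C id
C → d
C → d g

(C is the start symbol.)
C → d C'
C → d g C'
C' → C C'
C' → id C'
C' → ε

C is directly left-recursive. The standard transformation for
  A → A α₁ | ... | A α_m | β₁ | ... | β_n
is
  A  → β₁ A' | ... | β_n A'
  A' → α₁ A' | ... | α_m A' | ε

C → d becomes C → d C'
C → d g becomes C → d g C'
C → C C becomes C' → C C'
C → C id becomes C' → id C'
Add C' → ε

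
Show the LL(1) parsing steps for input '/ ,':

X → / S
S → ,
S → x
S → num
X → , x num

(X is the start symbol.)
LL(1) parsing maintains a stack (initially the start symbol over $) and the input. At each step: if the stack top is a terminal, match it against the current input token; if it is a non-terminal N, replace it with the RHS of M[N, lookahead] (the unique production whose predict set contains the lookahead).

Stack is shown with the top on the left.

Stack  Input  Action
--------------------
X $    / , $  output X → / S
/ S $  / , $  match '/'
S $    , $    output S → ,
, $    , $    match ','
$      $      accept

The string is accepted.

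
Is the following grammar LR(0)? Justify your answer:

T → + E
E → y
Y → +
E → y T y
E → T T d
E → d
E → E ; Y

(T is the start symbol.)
A grammar is LR(0) if no state in the canonical LR(0) collection has:
  - both a shift item (dot before a terminal) and a complete item (shift-reduce conflict), or
  - two or more complete items (reduce-reduce conflict; the accept item [T' → T .] counts as a complete item here).

Augment with T' → T and build the canonical LR(0) collection (I0 = CLOSURE({[T' → . T]}), then GOTO on every symbol after a dot until no new states appear). It has 14 states:
  I0: { [T → . + E], [T' → . T] }  — shift
  I1: { [E → . E ; Y], [E → . T T d], [E → . d], [E → . y T y], [E → . y], [T → + . E], [T → . + E] }  — shift
  I2: { [T' → T .] }  — accept
  I3: { [E → E . ; Y], [T → + E .] }  — shift, reduce
  I4: { [E → T . T d], [T → . + E] }  — shift
  I5: { [E → d .] }  — reduce
  I6: { [E → y . T y], [E → y .], [T → . + E] }  — shift, reduce
  I7: { [E → y T . y] }  — shift
  I8: { [E → y T y .] }  — reduce
  I9: { [E → T T . d] }  — shift
  I10: { [E → T T d .] }  — reduce
  I11: { [E → E ; . Y], [Y → . +] }  — shift
  I12: { [Y → + .] }  — reduce
  I13: { [E → E ; Y .] }  — reduce

Conflict in state I3:
  Shift-reduce conflict between [T → + E .] and [E → E . ; Y]
So the grammar is NOT LR(0).

Answer: No. Shift-reduce conflict between [T → + E .] and [E → E . ; Y]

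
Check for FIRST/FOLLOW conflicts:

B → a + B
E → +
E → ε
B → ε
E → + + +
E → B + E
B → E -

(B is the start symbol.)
A FIRST/FOLLOW conflict occurs when a non-terminal N has a nullable alternative N → β (β ⇒* ε) and another alternative N → α with FIRST(α) ∩ FOLLOW(N) ≠ ∅: on such a lookahead the parser cannot decide between expanding α and letting N vanish via β.

Nullable non-terminals: B, E.
FIRST sets used below: FIRST(E) = { '+', '-', 'a', ε }, FIRST(B) = { '+', '-', 'a', ε }

B: nullable alternative(s) B → ε; FOLLOW(B) = { $, '+' }
  B → a + B: FIRST \ {ε} = { 'a' } — disjoint from FOLLOW(B)
  B → ε: FIRST \ {ε} = { } — this is the only nullable alternative, skip
  B → E -: FIRST \ {ε} = { '+', '-', 'a' } — overlaps FOLLOW(B) on { '+' }: CONFLICT

E: nullable alternative(s) E → ε; FOLLOW(E) = { '-' }
  E → +: FIRST \ {ε} = { '+' } — disjoint from FOLLOW(E)
  E → ε: FIRST \ {ε} = { } — this is the only nullable alternative, skip
  E → + + +: FIRST \ {ε} = { '+' } — disjoint from FOLLOW(E)
  E → B + E: FIRST \ {ε} = { '+', '-', 'a' } — overlaps FOLLOW(E) on { '-' }: CONFLICT

So the grammar has 2 FIRST/FOLLOW conflicts (marked CONFLICT above).

Answer: Yes. B → E '-' with FOLLOW(B) on { '+' }; E → B '+' E with FOLLOW(E) on { '-' }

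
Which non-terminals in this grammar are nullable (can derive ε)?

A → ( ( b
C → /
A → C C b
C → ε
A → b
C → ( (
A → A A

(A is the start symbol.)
A non-terminal is nullable if it can derive ε (the empty string): either it has an ε-production, or it has a production whose right-hand side consists entirely of nullable non-terminals.

ε-productions: C → ε
So C is immediately nullable.
No further non-terminal can be added: every production for the remaining non-terminals contains a terminal or a non-nullable non-terminal.
Nullable = { 'C' }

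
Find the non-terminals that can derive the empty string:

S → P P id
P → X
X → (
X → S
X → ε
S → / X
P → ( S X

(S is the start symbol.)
{ 'P', 'X' }

A non-terminal is nullable if it can derive ε (the empty string): either it has an ε-production, or it has a production whose right-hand side consists entirely of nullable non-terminals.

ε-productions: X → ε
So X is immediately nullable.
P → X: every symbol on the right is nullable, so P is nullable too.
No further non-terminal can be added: every production for the remaining non-terminals contains a terminal or a non-nullable non-terminal.
Nullable = { 'P', 'X' }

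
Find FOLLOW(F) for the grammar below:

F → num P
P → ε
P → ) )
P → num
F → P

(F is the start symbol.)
To compute FOLLOW(F), find every occurrence of F on a right-hand side N → α F β: add FIRST(β) \ {ε}, and if β is empty or nullable also add FOLLOW(N). Iterate to a fixed point.

F is the start symbol, so $ ∈ FOLLOW(F).
F does not occur on any right-hand side.

Taking the union: FOLLOW(F) = { $ }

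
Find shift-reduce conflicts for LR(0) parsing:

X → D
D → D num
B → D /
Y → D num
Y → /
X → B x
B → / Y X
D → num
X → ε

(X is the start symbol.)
A shift-reduce conflict occurs when an LR(0) state has both:
  - a complete (reduce) item [A → α .] (dot at the end), and
  - a shift item [B → β . c γ] (dot before a terminal).

Augment with X' → X and build the canonical LR(0) collection (I0 = CLOSURE({[X' → . X]}), then GOTO on every symbol after a dot until no new states appear). It has 14 states:
  I0: { [B → . / Y X], [B → . D /], [D → . D num], [D → . num], [X → . B x], [X → . D], [X → .], [X' → . X] }  — shift, reduce
  I1: { [B → / . Y X], [D → . D num], [D → . num], [Y → . /], [Y → . D num] }  — shift
  I2: { [X → B . x] }  — shift
  I3: { [B → D . /], [D → D . num], [X → D .] }  — shift, reduce
  I4: { [X' → X .] }  — accept
  I5: { [D → num .] }  — reduce
  I6: { [B → D / .] }  — reduce
  I7: { [D → D num .] }  — reduce
  I8: { [X → B x .] }  — reduce
  I9: { [Y → / .] }  — reduce
  I10: { [D → D . num], [Y → D . num] }  — shift
  I11: { [B → . / Y X], [B → . D /], [B → / Y . X], [D → . D num], [D → . num], [X → . B x], [X → . D], [X → .] }  — shift, reduce
  I12: { [B → / Y X .] }  — reduce
  I13: { [D → D num .], [Y → D num .] }  — 2 reduces

I0 contains reduce item [X → .] and shift items [B → . / Y X], [D → . num] — shift-reduce conflict.
I3 contains reduce item [X → D .] and shift items [B → D . /], [D → D . num] — shift-reduce conflict.
I11 contains reduce item [X → .] and shift items [B → . / Y X], [D → . num] — shift-reduce conflict.

Answer: Yes — I0: [X → .] vs [B → . / Y X]; I3: [X → D .] vs [B → D . /]; I11: [X → .] vs [B → . / Y X]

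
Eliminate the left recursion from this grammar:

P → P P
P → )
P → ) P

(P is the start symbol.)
P is directly left-recursive. The standard transformation for
  A → A α₁ | ... | A α_m | β₁ | ... | β_n
is
  A  → β₁ A' | ... | β_n A'
  A' → α₁ A' | ... | α_m A' | ε

P → ) becomes P → ) P'
P → ) P becomes P → ) P P'
P → P P becomes P' → P P'
Add P' → ε

Resulting grammar:
P → ) P'
P → ) P P'
P' → P P'
P' → ε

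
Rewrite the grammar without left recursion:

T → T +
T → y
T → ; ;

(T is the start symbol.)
T → y T'
T → ; ; T'
T' → + T'
T' → ε

T is directly left-recursive. The standard transformation for
  A → A α₁ | ... | A α_m | β₁ | ... | β_n
is
  A  → β₁ A' | ... | β_n A'
  A' → α₁ A' | ... | α_m A' | ε

T → y becomes T → y T'
T → ; ; becomes T → ; ; T'
T → T + becomes T' → + T'
Add T' → ε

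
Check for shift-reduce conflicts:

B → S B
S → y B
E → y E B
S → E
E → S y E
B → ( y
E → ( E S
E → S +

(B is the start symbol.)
Yes — I7: [S → E .] vs [B → . ( y]; I12: [E → S y E .] vs [B → . ( y]; I14: [S → E .] vs [E → . ( E S]; I16: [B → ( y .] vs [B → . ( y]; I19: [E → ( E S .] vs [E → S . +]

A shift-reduce conflict occurs when an LR(0) state has both:
  - a complete (reduce) item [A → α .] (dot at the end), and
  - a shift item [B → β . c γ] (dot before a terminal).

Augment with B' → B and build the canonical LR(0) collection (I0 = CLOSURE({[B' → . B]}), then GOTO on every symbol after a dot until no new states appear). It has 20 states:
  I0: { [B → . ( y], [B → . S B], [B' → . B], [E → . ( E S], [E → . S +], [E → . S y E], [E → . y E B], [S → . E], [S → . y B] }  — shift
  I1: { [B → ( . y], [E → ( . E S], [E → . ( E S], [E → . S +], [E → . S y E], [E → . y E B], [S → . E], [S → . y B] }  — shift
  I2: { [B' → B .] }  — accept
  I3: { [S → E .] }  — reduce
  I4: { [B → . ( y], [B → . S B], [B → S . B], [E → . ( E S], [E → . S +], [E → . S y E], [E → . y E B], [E → S . +], [E → S . y E], [S → . E], [S → . y B] }  — shift
  I5: { [B → . ( y], [B → . S B], [E → . ( E S], [E → . S +], [E → . S y E], [E → . y E B], [E → y . E B], [S → . E], [S → . y B], [S → y . B] }  — shift
  I6: { [S → y B .] }  — reduce
  I7: { [B → . ( y], [B → . S B], [E → . ( E S], [E → . S +], [E → . S y E], [E → . y E B], [E → y E . B], [S → . E], [S → . y B], [S → E .] }  — shift, reduce
  I8: { [E → y E B .] }  — reduce
  I9: { [E → S + .] }  — reduce
  I10: { [B → S B .] }  — reduce
  I11: { [B → . ( y], [B → . S B], [E → . ( E S], [E → . S +], [E → . S y E], [E → . y E B], [E → S y . E], [E → y . E B], [S → . E], [S → . y B], [S → y . B] }  — shift
  I12: { [B → . ( y], [B → . S B], [E → . ( E S], [E → . S +], [E → . S y E], [E → . y E B], [E → S y E .], [E → y E . B], [S → . E], [S → . y B], [S → E .] }  — shift, 2 reduces
  I13: { [E → ( . E S], [E → . ( E S], [E → . S +], [E → . S y E], [E → . y E B], [S → . E], [S → . y B] }  — shift
  I14: { [E → ( E . S], [E → . ( E S], [E → . S +], [E → . S y E], [E → . y E B], [S → . E], [S → . y B], [S → E .] }  — shift, reduce
  I15: { [E → S . +], [E → S . y E] }  — shift
  I16: { [B → ( y .], [B → . ( y], [B → . S B], [E → . ( E S], [E → . S +], [E → . S y E], [E → . y E B], [E → y . E B], [S → . E], [S → . y B], [S → y . B] }  — shift, reduce
  I17: { [E → . ( E S], [E → . S +], [E → . S y E], [E → . y E B], [E → S y . E], [S → . E], [S → . y B] }  — shift
  I18: { [E → S y E .], [S → E .] }  — 2 reduces
  I19: { [E → ( E S .], [E → S . +], [E → S . y E] }  — shift, reduce

I7 contains reduce item [S → E .] and shift items [B → . ( y], [E → . ( E S], [E → . y E B], [S → . y B] — shift-reduce conflict.
I12 contains reduce items [E → S y E .], [S → E .] and shift items [B → . ( y], [E → . ( E S], [E → . y E B], [S → . y B] — shift-reduce conflict.
I14 contains reduce item [S → E .] and shift items [E → . ( E S], [E → . y E B], [S → . y B] — shift-reduce conflict.
I16 contains reduce item [B → ( y .] and shift items [B → . ( y], [E → . ( E S], [E → . y E B], [S → . y B] — shift-reduce conflict.
I19 contains reduce item [E → ( E S .] and shift items [E → S . +], [E → S . y E] — shift-reduce conflict.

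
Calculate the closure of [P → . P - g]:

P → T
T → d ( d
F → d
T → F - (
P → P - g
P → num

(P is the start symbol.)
To compute CLOSURE, for each item [A → α.Bβ] where B is a non-terminal, add [B → .γ] for all productions B → γ; repeat for the newly added items until nothing changes.

Start with: [P → . P - g]
  [P → . P - g] has the dot before P: add [P → . T], [P → . num]
  [P → . T] has the dot before T: add [T → . d ( d], [T → . F - (]
  [T → . F - (] has the dot before F: add [F → . d]
No further items can be added.

CLOSURE = { [F → . d], [P → . P - g], [P → . T], [P → . num], [T → . F - (], [T → . d ( d] }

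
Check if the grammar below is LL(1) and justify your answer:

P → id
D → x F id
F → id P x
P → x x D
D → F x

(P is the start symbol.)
Yes, the grammar is LL(1).

Relevant sets:
  FIRST(F) = { 'id' }

For P:
  PREDICT(P → id) = { 'id' }
  PREDICT(P → x x D) = { 'x' }
For D:
  PREDICT(D → x F id) = { 'x' }
  PREDICT(D → F x) = { 'id' }
F has a single production, so nothing to check there.

All predict sets are disjoint. The grammar IS LL(1).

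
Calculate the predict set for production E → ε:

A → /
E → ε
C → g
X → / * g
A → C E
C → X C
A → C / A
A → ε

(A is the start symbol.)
PREDICT(E → ε) = (FIRST(RHS) \ {ε}) ∪ (FOLLOW(E) if ε ∈ FIRST(RHS), i.e. RHS ⇒* ε)
The right-hand side is ε (FIRST(ε) = { ε }), so the predict set is FOLLOW(E) = { $ }
PREDICT(E → ε) = { $ }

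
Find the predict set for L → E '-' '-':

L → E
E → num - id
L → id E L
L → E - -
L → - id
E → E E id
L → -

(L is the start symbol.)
PREDICT(L → E '-' '-') = (FIRST(RHS) \ {ε}) ∪ (FOLLOW(L) if ε ∈ FIRST(RHS), i.e. RHS ⇒* ε)
FIRST(E) = { 'num' }
FIRST(E '-' '-') = { 'num' }
ε ∉ FIRST(E '-' '-'), so FOLLOW(L) is not added.
PREDICT(L → E '-' '-') = { 'num' }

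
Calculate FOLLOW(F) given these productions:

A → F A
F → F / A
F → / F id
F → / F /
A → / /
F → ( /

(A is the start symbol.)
{ '(', '/', 'id' }

To compute FOLLOW(F), find every occurrence of F on a right-hand side N → α F β: add FIRST(β) \ {ε}, and if β is empty or nullable also add FOLLOW(N). Iterate to a fixed point.

In A → F A: F is followed by A, add FIRST(A) \ {ε} = { '(', '/' }
In F → F / A: F is followed by '/' A, add FIRST('/' A) \ {ε} = { '/' }
In F → / F id: F is followed by id, add FIRST(id) \ {ε} = { 'id' }
In F → / F /: F is followed by '/', add FIRST('/') \ {ε} = { '/' }

Taking the union: FOLLOW(F) = { '(', '/', 'id' }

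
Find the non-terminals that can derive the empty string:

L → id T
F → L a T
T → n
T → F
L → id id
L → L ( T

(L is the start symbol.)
None

A non-terminal is nullable if it can derive ε (the empty string): either it has an ε-production, or it has a production whose right-hand side consists entirely of nullable non-terminals.

There are no ε-productions, so no non-terminal can derive ε.
No non-terminals are nullable.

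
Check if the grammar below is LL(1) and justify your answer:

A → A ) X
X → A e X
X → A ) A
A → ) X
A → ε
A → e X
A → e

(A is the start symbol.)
No. Predict set conflict for A: { ')' }

Relevant sets:
  FIRST(A) = { ')', 'e', ε }
  FOLLOW(A) = { $, ')', 'e' }

For A:
  PREDICT(A → A ')' X) = { ')', 'e' }
  PREDICT(A → ')' X) = { ')' }
  PREDICT(A → ε) = { $, ')', 'e' }
  PREDICT(A → e X) = { 'e' }
  PREDICT(A → e) = { 'e' }
For X:
  PREDICT(X → A e X) = { ')', 'e' }
  PREDICT(X → A ')' A) = { ')', 'e' }

Conflict found: Predict set conflict for A: { ')' }
The grammar is NOT LL(1).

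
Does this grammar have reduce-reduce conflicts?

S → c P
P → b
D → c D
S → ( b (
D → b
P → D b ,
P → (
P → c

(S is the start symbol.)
Yes — I7: [D → b .] vs [P → b .]

A reduce-reduce conflict occurs when an LR(0) state has two complete items [A → α .] and [B → β .] — both call for a reduction, and with no lookahead the parser cannot choose between them.

Augment with S' → S and build the canonical LR(0) collection (I0 = CLOSURE({[S' → . S]}), then GOTO on every symbol after a dot until no new states appear). It has 16 states:
  I0: { [S → . ( b (], [S → . c P], [S' → . S] }  — shift
  I1: { [S → ( . b (] }  — shift
  I2: { [S' → S .] }  — accept
  I3: { [D → . b], [D → . c D], [P → . (], [P → . D b ,], [P → . b], [P → . c], [S → c . P] }  — shift
  I4: { [P → ( .] }  — reduce
  I5: { [P → D . b ,] }  — shift
  I6: { [S → c P .] }  — reduce
  I7: { [D → b .], [P → b .] }  — 2 reduces
  I8: { [D → . b], [D → . c D], [D → c . D], [P → c .] }  — shift, reduce
  I9: { [D → c D .] }  — reduce
  I10: { [D → b .] }  — reduce
  I11: { [D → . b], [D → . c D], [D → c . D] }  — shift
  I12: { [P → D b . ,] }  — shift
  I13: { [P → D b , .] }  — reduce
  I14: { [S → ( b . (] }  — shift
  I15: { [S → ( b ( .] }  — reduce

I7 contains complete items [D → b .], [P → b .] — reduce-reduce conflict.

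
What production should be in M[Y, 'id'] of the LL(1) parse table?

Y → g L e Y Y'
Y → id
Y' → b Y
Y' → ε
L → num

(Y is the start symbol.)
Y → id

To find M[Y, 'id'], we find productions for Y where 'id' is in the predict set (PREDICT(N → α) = (FIRST(α) \ {ε}) ∪ (FOLLOW(N) if α ⇒* ε)).

Y → g L e Y Y': PREDICT = { 'g' }
Y → id: PREDICT = { 'id' }
  'id' is in predict set, so this production goes in M[Y, 'id']

M[Y, 'id'] = Y → id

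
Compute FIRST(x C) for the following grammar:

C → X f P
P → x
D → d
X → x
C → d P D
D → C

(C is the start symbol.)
{ 'x' }

To compute FIRST(x C), process the symbols left to right:
Symbol x is a terminal. Add 'x' and stop.
FIRST(x C) = { 'x' }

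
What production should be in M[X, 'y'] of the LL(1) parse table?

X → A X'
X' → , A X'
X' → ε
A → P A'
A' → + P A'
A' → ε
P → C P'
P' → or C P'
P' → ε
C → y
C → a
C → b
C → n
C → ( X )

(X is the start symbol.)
X → A X'

To find M[X, 'y'], we find productions for X where 'y' is in the predict set (PREDICT(N → α) = (FIRST(α) \ {ε}) ∪ (FOLLOW(N) if α ⇒* ε)).

Relevant sets:
  FIRST(A) = { '(', 'a', 'b', 'n', 'y' }

X → A X': PREDICT = { '(', 'a', 'b', 'n', 'y' }
  'y' is in predict set, so this production goes in M[X, 'y']

M[X, 'y'] = X → A X'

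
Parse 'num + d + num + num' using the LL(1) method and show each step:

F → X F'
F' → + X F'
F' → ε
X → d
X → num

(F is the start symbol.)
Stack is shown with the top on the left.

Stack     Input                  Action
---------------------------------------
F $       num + d + num + num $  output F → X F'
X F' $    num + d + num + num $  output X → num
num F' $  num + d + num + num $  match 'num'
F' $      + d + num + num $      output F' → + X F'
+ X F' $  + d + num + num $      match '+'
X F' $    d + num + num $        output X → d
d F' $    d + num + num $        match 'd'
F' $      + num + num $          output F' → + X F'
+ X F' $  + num + num $          match '+'
X F' $    num + num $            output X → num
num F' $  num + num $            match 'num'
F' $      + num $                output F' → + X F'
+ X F' $  + num $                match '+'
X F' $    num $                  output X → num
num F' $  num $                  match 'num'
F' $      $                      output F' → ε
$         $                      accept

The string is accepted.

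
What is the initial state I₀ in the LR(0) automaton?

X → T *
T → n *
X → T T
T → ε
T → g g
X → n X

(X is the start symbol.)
{ [T → . g g], [T → . n *], [T → .], [X → . T *], [X → . T T], [X → . n X], [X' → . X] }

First, augment the grammar with X' → X
I₀ = CLOSURE({ [X' → . X] }):
  [X' → . X] has the dot before X: add [X → . T *], [X → . T T], [X → . n X]
  [X → . T *] has the dot before T: add [T → . n *], [T → .], [T → . g g]
No further items can be added.

I₀ = { [T → . g g], [T → . n *], [T → .], [X → . T *], [X → . T T], [X → . n X], [X' → . X] }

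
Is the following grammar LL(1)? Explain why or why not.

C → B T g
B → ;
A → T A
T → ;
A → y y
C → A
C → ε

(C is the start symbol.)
No. Predict set conflict for C: { ';' }

A grammar is LL(1) if for each non-terminal N with multiple productions, the predict sets of those productions are pairwise disjoint, where PREDICT(N → α) = (FIRST(α) \ {ε}) ∪ (FOLLOW(N) if α ⇒* ε).

Relevant sets:
  FIRST(B) = { ';' }
  FIRST(A) = { ';', 'y' }
  FIRST(T) = { ';' }
  FOLLOW(C) = { $ }

For C:
  PREDICT(C → B T g) = { ';' }
  PREDICT(C → A) = { ';', 'y' }
  PREDICT(C → ε) = { $ }
For A:
  PREDICT(A → T A) = { ';' }
  PREDICT(A → y y) = { 'y' }
B, T have a single production, so nothing to check there.

Conflict found: Predict set conflict for C: { ';' }
The grammar is NOT LL(1).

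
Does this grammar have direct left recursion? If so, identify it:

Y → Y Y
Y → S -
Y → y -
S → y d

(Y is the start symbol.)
Direct left recursion occurs when N → N α for some non-terminal N (the right-hand side begins with the left-hand side itself).

Y → Y Y: LEFT RECURSIVE (starts with Y)
Y → S -: starts with S
Y → y -: starts with y
S → y d: starts with y

The grammar has direct left recursion on: Y.

Answer: Yes, Y is left-recursive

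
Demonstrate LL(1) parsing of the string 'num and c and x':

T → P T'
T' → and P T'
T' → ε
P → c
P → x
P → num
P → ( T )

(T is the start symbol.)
LL(1) parsing maintains a stack (initially the start symbol over $) and the input. At each step: if the stack top is a terminal, match it against the current input token; if it is a non-terminal N, replace it with the RHS of M[N, lookahead] (the unique production whose predict set contains the lookahead).

Stack is shown with the top on the left.

Stack       Input              Action
-------------------------------------
T $         num and c and x $  output T → P T'
P T' $      num and c and x $  output P → num
num T' $    num and c and x $  match 'num'
T' $        and c and x $      output T' → and P T'
and P T' $  and c and x $      match 'and'
P T' $      c and x $          output P → c
c T' $      c and x $          match 'c'
T' $        and x $            output T' → and P T'
and P T' $  and x $            match 'and'
P T' $      x $                output P → x
x T' $      x $                match 'x'
T' $        $                  output T' → ε
$           $                  accept

The string is accepted.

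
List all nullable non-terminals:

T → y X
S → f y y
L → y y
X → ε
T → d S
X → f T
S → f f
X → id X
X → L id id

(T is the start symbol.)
{ 'X' }

A non-terminal is nullable if it can derive ε (the empty string): either it has an ε-production, or it has a production whose right-hand side consists entirely of nullable non-terminals.

ε-productions: X → ε
So X is immediately nullable.
No further non-terminal can be added: every production for the remaining non-terminals contains a terminal or a non-nullable non-terminal.
Nullable = { 'X' }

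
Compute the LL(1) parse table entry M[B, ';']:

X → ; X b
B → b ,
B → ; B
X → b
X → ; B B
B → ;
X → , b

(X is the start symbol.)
To find M[B, ';'], we find productions for B where ';' is in the predict set (PREDICT(N → α) = (FIRST(α) \ {ε}) ∪ (FOLLOW(N) if α ⇒* ε)).

B → b ,: PREDICT = { 'b' }
B → ; B: PREDICT = { ';' }
  ';' is in predict set, so this production goes in M[B, ';']
B → ;: PREDICT = { ';' }
  ';' is in predict set, so this production goes in M[B, ';']

M[B, ';'] = B → ; B, B → ;  (a multiply-defined cell — the grammar is not LL(1))

Answer: B → ; B, B → ;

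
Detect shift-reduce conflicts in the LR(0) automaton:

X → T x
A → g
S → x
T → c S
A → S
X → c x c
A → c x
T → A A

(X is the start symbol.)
Augment with X' → X and build the canonical LR(0) collection (I0 = CLOSURE({[X' → . X]}), then GOTO on every symbol after a dot until no new states appear). It has 15 states:
  I0: { [A → . S], [A → . c x], [A → . g], [S → . x], [T → . A A], [T → . c S], [X → . T x], [X → . c x c], [X' → . X] }  — shift
  I1: { [A → . S], [A → . c x], [A → . g], [S → . x], [T → A . A] }  — shift
  I2: { [A → S .] }  — reduce
  I3: { [X → T . x] }  — shift
  I4: { [X' → X .] }  — accept
  I5: { [A → c . x], [S → . x], [T → c . S], [X → c . x c] }  — shift
  I6: { [A → g .] }  — reduce
  I7: { [S → x .] }  — reduce
  I8: { [T → c S .] }  — reduce
  I9: { [A → c x .], [S → x .], [X → c x . c] }  — shift, 2 reduces
  I10: { [X → c x c .] }  — reduce
  I11: { [X → T x .] }  — reduce
  I12: { [T → A A .] }  — reduce
  I13: { [A → c . x] }  — shift
  I14: { [A → c x .] }  — reduce

I9 contains reduce items [A → c x .], [S → x .] and shift item [X → c x . c] — shift-reduce conflict.

Answer: Yes — I9: [A → c x .] vs [X → c x . c]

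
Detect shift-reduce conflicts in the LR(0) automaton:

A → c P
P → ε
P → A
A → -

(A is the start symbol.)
Augment with A' → A and build the canonical LR(0) collection (I0 = CLOSURE({[A' → . A]}), then GOTO on every symbol after a dot until no new states appear). It has 6 states:
  I0: { [A → . -], [A → . c P], [A' → . A] }  — shift
  I1: { [A → - .] }  — reduce
  I2: { [A' → A .] }  — accept
  I3: { [A → . -], [A → . c P], [A → c . P], [P → . A], [P → .] }  — shift, reduce
  I4: { [P → A .] }  — reduce
  I5: { [A → c P .] }  — reduce

I3 contains reduce item [P → .] and shift items [A → . -], [A → . c P] — shift-reduce conflict.

Answer: Yes — I3: [P → .] vs [A → . -]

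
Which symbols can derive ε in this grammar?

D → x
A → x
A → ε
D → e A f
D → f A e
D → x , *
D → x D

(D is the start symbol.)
{ 'A' }

ε-productions: A → ε
So A is immediately nullable.
No further non-terminal can be added: every production for the remaining non-terminals contains a terminal or a non-nullable non-terminal.
Nullable = { 'A' }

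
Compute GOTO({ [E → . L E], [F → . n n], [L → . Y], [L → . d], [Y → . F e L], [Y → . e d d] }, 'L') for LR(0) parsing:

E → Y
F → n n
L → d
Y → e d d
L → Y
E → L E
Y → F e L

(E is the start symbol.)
GOTO(I, 'L') = CLOSURE({ [A → αX.β] : [A → α.Xβ] ∈ I, X = 'L' })

Items with dot before 'L', with the dot advanced:
  [E → . L E] → [E → L . E]
Closure of the advanced items:
  [E → L . E] has the dot before E: add [E → . Y], [E → . L E]
  [E → . Y] has the dot before Y: add [Y → . e d d], [Y → . F e L]
  [E → . L E] has the dot before L: add [L → . d], [L → . Y]
  [Y → . F e L] has the dot before F: add [F → . n n]

GOTO = { [E → . L E], [E → . Y], [E → L . E], [F → . n n], [L → . Y], [L → . d], [Y → . F e L], [Y → . e d d] }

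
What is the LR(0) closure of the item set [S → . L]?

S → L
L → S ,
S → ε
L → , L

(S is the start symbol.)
{ [L → . , L], [L → . S ,], [S → . L], [S → .] }

To compute CLOSURE, for each item [A → α.Bβ] where B is a non-terminal, add [B → .γ] for all productions B → γ; repeat for the newly added items until nothing changes.

Start with: [S → . L]
  [S → . L] has the dot before L: add [L → . S ,], [L → . , L]
  [L → . S ,] has the dot before S: add [S → .]
No further items can be added.

CLOSURE = { [L → . , L], [L → . S ,], [S → . L], [S → .] }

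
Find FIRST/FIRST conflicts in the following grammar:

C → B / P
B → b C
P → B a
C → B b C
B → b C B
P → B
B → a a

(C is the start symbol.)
A FIRST/FIRST conflict occurs when two productions N → α and N → β for the same non-terminal have FIRST(α) ∩ FIRST(β) ≠ ∅ (with ε ∈ FIRST of a nullable right-hand side, so two nullable alternatives also conflict).

FIRST sets of the non-terminals at (or reachable through a nullable prefix from) the front of some alternative:
  FIRST(B) = { 'a', 'b' }

Productions for C:
  C → B / P: FIRST = { 'a', 'b' }
  C → B b C: FIRST = { 'a', 'b' }
Productions for B:
  B → b C: FIRST = { 'b' }
  B → b C B: FIRST = { 'b' }
  B → a a: FIRST = { 'a' }
Productions for P:
  P → B a: FIRST = { 'a', 'b' }
  P → B: FIRST = { 'a', 'b' }

Conflict for C: C → B / P and C → B b C
  Overlap: { 'a', 'b' }
Conflict for B: B → b C and B → b C B
  Overlap: { 'b' }
Conflict for P: P → B a and P → B
  Overlap: { 'a', 'b' }

Answer: Yes. C → B '/' P / C → B b C on { 'a', 'b' }; B → b C / B → b C B on { 'b' }; P → B a / P → B on { 'a', 'b' }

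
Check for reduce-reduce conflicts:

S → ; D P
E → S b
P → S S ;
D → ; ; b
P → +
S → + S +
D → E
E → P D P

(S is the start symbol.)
A reduce-reduce conflict occurs when an LR(0) state has two complete items [A → α .] and [B → β .] — both call for a reduction, and with no lookahead the parser cannot choose between them.

Augment with S' → S and build the canonical LR(0) collection (I0 = CLOSURE({[S' → . S]}), then GOTO on every symbol after a dot until no new states appear). It has 21 states:
  I0: { [S → . + S +], [S → . ; D P], [S' → . S] }  — shift
  I1: { [S → + . S +], [S → . + S +], [S → . ; D P] }  — shift
  I2: { [D → . ; ; b], [D → . E], [E → . P D P], [E → . S b], [P → . +], [P → . S S ;], [S → . + S +], [S → . ; D P], [S → ; . D P] }  — shift
  I3: { [S' → S .] }  — accept
  I4: { [P → + .], [S → + . S +], [S → . + S +], [S → . ; D P] }  — shift, reduce
  I5: { [D → . ; ; b], [D → . E], [D → ; . ; b], [E → . P D P], [E → . S b], [P → . +], [P → . S S ;], [S → . + S +], [S → . ; D P], [S → ; . D P] }  — shift
  I6: { [P → . +], [P → . S S ;], [S → . + S +], [S → . ; D P], [S → ; D . P] }  — shift
  I7: { [D → E .] }  — reduce
  I8: { [D → . ; ; b], [D → . E], [E → . P D P], [E → . S b], [E → P . D P], [P → . +], [P → . S S ;], [S → . + S +], [S → . ; D P] }  — shift
  I9: { [E → S . b], [P → S . S ;], [S → . + S +], [S → . ; D P] }  — shift
  I10: { [P → S S . ;] }  — shift
  I11: { [E → S b .] }  — reduce
  I12: { [P → S S ; .] }  — reduce
  I13: { [E → P D . P], [P → . +], [P → . S S ;], [S → . + S +], [S → . ; D P] }  — shift
  I14: { [E → P D P .] }  — reduce
  I15: { [P → S . S ;], [S → . + S +], [S → . ; D P] }  — shift
  I16: { [S → ; D P .] }  — reduce
  I17: { [D → . ; ; b], [D → . E], [D → ; . ; b], [D → ; ; . b], [E → . P D P], [E → . S b], [P → . +], [P → . S S ;], [S → . + S +], [S → . ; D P], [S → ; . D P] }  — shift
  I18: { [D → ; ; b .] }  — reduce
  I19: { [S → + S . +] }  — shift
  I20: { [S → + S + .] }  — reduce

No state contains more than one complete item.

Answer: No reduce-reduce conflicts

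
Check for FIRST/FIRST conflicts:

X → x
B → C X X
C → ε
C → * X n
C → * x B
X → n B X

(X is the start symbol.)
Yes. C → '*' X n / C → '*' x B on { '*' }

Productions for X:
  X → x: FIRST = { 'x' }
  X → n B X: FIRST = { 'n' }
Productions for C:
  C → ε: FIRST = { ε }
  C → * X n: FIRST = { '*' }
  C → * x B: FIRST = { '*' }
B has only one production, so no FIRST/FIRST conflict is possible there.

Conflict for C: C → * X n and C → * x B
  Overlap: { '*' }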